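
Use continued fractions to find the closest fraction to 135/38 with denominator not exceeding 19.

Expand x = 135/38 as a continued fraction with the Euclidean algorithm:
  135 = 3*38 + 21, so a_0 = 3.
  38 = 1*21 + 17, so a_1 = 1.
  21 = 1*17 + 4, so a_2 = 1.
  17 = 4*4 + 1, so a_3 = 4.
  4 = 4*1 + 0, so a_4 = 4.
so x = [3; 1, 1, 4, 4].
Convergents (p_i = a_i*p_{i-1} + p_{i-2}, q_i = a_i*q_{i-1} + q_{i-2} with p_{-2}=0, p_{-1}=1, q_{-2}=1, q_{-1}=0), until the denominator exceeds 19:
  i=0: a_0=3, p_0 = 3*1 + 0 = 3, q_0 = 3*0 + 1 = 1.
  i=1: a_1=1, p_1 = 1*3 + 1 = 4, q_1 = 1*1 + 0 = 1.
  i=2: a_2=1, p_2 = 1*4 + 3 = 7, q_2 = 1*1 + 1 = 2.
  i=3: a_3=4, p_3 = 4*7 + 4 = 32, q_3 = 4*2 + 1 = 9.
  i=4: a_4=4, p_4 = 4*32 + 7 = 135, q_4 = 4*9 + 2 = 38.
q_4 = 38 > 19, so the last convergent with denominator <= 19 is p_3/q_3 = 32/9.
The closest fraction with denominator <= 19 is either p_3/q_3 or the intermediate fraction (k*p_3 + p_2)/(k*q_3 + q_2) with the largest k >= 1 whose denominator stays <= 19; these approach x as k grows, and every other convergent or intermediate fraction in range is farther away.
Largest k: floor((19 - q_2)/q_3) = floor((19 - 2)/9) = 1.
That gives (1*32 + 7)/(1*9 + 2) = 39/11.
Compare the errors: |x - 32/9| = |135*9 - 32*38|/(38*9) = 1/342, and |x - 39/11| = |135*11 - 39*38|/(38*11) = 3/418.
Cross-multiplying, 1*418 = 418 < 1026 = 3*342, so 1/342 is smaller: the convergent 32/9 is closer to x than 39/11.

32/9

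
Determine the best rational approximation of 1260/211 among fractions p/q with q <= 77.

Expand x = 1260/211 as a continued fraction with the Euclidean algorithm:
  1260 = 5*211 + 205, so a_0 = 5.
  211 = 1*205 + 6, so a_1 = 1.
  205 = 34*6 + 1, so a_2 = 34.
  6 = 6*1 + 0, so a_3 = 6.
so x = [5; 1, 34, 6].
Convergents (p_i = a_i*p_{i-1} + p_{i-2}, q_i = a_i*q_{i-1} + q_{i-2} with p_{-2}=0, p_{-1}=1, q_{-2}=1, q_{-1}=0), until the denominator exceeds 77:
  i=0: a_0=5, p_0 = 5*1 + 0 = 5, q_0 = 5*0 + 1 = 1.
  i=1: a_1=1, p_1 = 1*5 + 1 = 6, q_1 = 1*1 + 0 = 1.
  i=2: a_2=34, p_2 = 34*6 + 5 = 209, q_2 = 34*1 + 1 = 35.
  i=3: a_3=6, p_3 = 6*209 + 6 = 1260, q_3 = 6*35 + 1 = 211.
q_3 = 211 > 77, so the last convergent with denominator <= 77 is p_2/q_2 = 209/35.
The closest fraction with denominator <= 77 is either p_2/q_2 or the intermediate fraction (k*p_2 + p_1)/(k*q_2 + q_1) with the largest k >= 1 whose denominator stays <= 77; these approach x as k grows, and every other convergent or intermediate fraction in range is farther away.
Largest k: floor((77 - q_1)/q_2) = floor((77 - 1)/35) = 2.
That gives (2*209 + 6)/(2*35 + 1) = 424/71.
Compare the errors: |x - 209/35| = |1260*35 - 209*211|/(211*35) = 1/7385, and |x - 424/71| = |1260*71 - 424*211|/(211*71) = 4/14981.
Cross-multiplying, 1*14981 = 14981 < 29540 = 4*7385, so 1/7385 is smaller: the convergent 209/35 is closer to x than 424/71.

209/35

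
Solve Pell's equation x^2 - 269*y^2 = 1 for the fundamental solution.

First expand sqrt(269) as a continued fraction. With x_i = (sqrt(269) + m_i)/d_i and (m_0, d_0) = (0, 1): a_0 = floor(sqrt(269)) = 16, since 16^2 = 256 <= 269 < 289 = 17^2.
Iterate m_{i+1} = d_i*a_i - m_i, d_{i+1} = (269 - m_{i+1}^2)/d_i, a_{i+1} = floor((a_0 + m_{i+1})/d_{i+1}):
  m_1 = 1*16 - 0 = 16, d_1 = (269 - 16^2)/1 = 13/1 = 13, a_1 = floor((16 + 16)/13) = 2.
  m_2 = 13*2 - 16 = 10, d_2 = (269 - 10^2)/13 = 169/13 = 13, a_2 = floor((16 + 10)/13) = 2.
  m_3 = 13*2 - 10 = 16, d_3 = (269 - 16^2)/13 = 13/13 = 1, a_3 = floor((16 + 16)/1) = 32.
  m_4 = 1*32 - 16 = 16, d_4 = (269 - 16^2)/1 = 13/1 = 13: (m_4, d_4) = (m_1, d_1) = (16, 13), so from here the quotients repeat a_1, ..., a_3; the period length is 3.
So sqrt(269) = [16; (2, 2, 32)] with period length k = 3.
k is odd, so (p_{k-1}, q_{k-1}) only solves x^2 - 269y^2 = -1 and the fundamental solution of x^2 - 269y^2 = 1 is (p_{2k-1}, q_{2k-1}) = (p_5, q_5); compute convergents through index 5, running through the period twice.
Convergents (p_i = a_i*p_{i-1} + p_{i-2}, q_i = a_i*q_{i-1} + q_{i-2} with p_{-2}=0, p_{-1}=1, q_{-2}=1, q_{-1}=0):
  i=0: a_0=16, p_0 = 16*1 + 0 = 16, q_0 = 16*0 + 1 = 1.
  i=1: a_1=2, p_1 = 2*16 + 1 = 33, q_1 = 2*1 + 0 = 2.
  i=2: a_2=2, p_2 = 2*33 + 16 = 82, q_2 = 2*2 + 1 = 5.
  i=3: a_3=32, p_3 = 32*82 + 33 = 2657, q_3 = 32*5 + 2 = 162.
  i=4: a_4=2, p_4 = 2*2657 + 82 = 5396, q_4 = 2*162 + 5 = 329.
  i=5: a_5=2, p_5 = 2*5396 + 2657 = 13449, q_5 = 2*329 + 162 = 820.
Indeed p_2^2 - 269*q_2^2 = 6724 - 6725 = -1, not +1.
Check: 13449^2 - 269*820^2 = 180875601 - 180875600 = 1, so (x, y) = (13449, 820) solves the equation, and by the theorem it is the least positive solution.

(x, y) = (13449, 820)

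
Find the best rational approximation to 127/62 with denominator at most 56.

Expand x = 127/62 as a continued fraction with the Euclidean algorithm:
  127 = 2*62 + 3, so a_0 = 2.
  62 = 20*3 + 2, so a_1 = 20.
  3 = 1*2 + 1, so a_2 = 1.
  2 = 2*1 + 0, so a_3 = 2.
so x = [2; 20, 1, 2].
Convergents (p_i = a_i*p_{i-1} + p_{i-2}, q_i = a_i*q_{i-1} + q_{i-2} with p_{-2}=0, p_{-1}=1, q_{-2}=1, q_{-1}=0), until the denominator exceeds 56:
  i=0: a_0=2, p_0 = 2*1 + 0 = 2, q_0 = 2*0 + 1 = 1.
  i=1: a_1=20, p_1 = 20*2 + 1 = 41, q_1 = 20*1 + 0 = 20.
  i=2: a_2=1, p_2 = 1*41 + 2 = 43, q_2 = 1*20 + 1 = 21.
  i=3: a_3=2, p_3 = 2*43 + 41 = 127, q_3 = 2*21 + 20 = 62.
q_3 = 62 > 56, so the last convergent with denominator <= 56 is p_2/q_2 = 43/21.
The closest fraction with denominator <= 56 is either p_2/q_2 or the intermediate fraction (k*p_2 + p_1)/(k*q_2 + q_1) with the largest k >= 1 whose denominator stays <= 56; these approach x as k grows, and every other convergent or intermediate fraction in range is farther away.
Largest k: floor((56 - q_1)/q_2) = floor((56 - 20)/21) = 1.
That gives (1*43 + 41)/(1*21 + 20) = 84/41.
Compare the errors: |x - 43/21| = |127*21 - 43*62|/(62*21) = 1/1302, and |x - 84/41| = |127*41 - 84*62|/(62*41) = 1/2542.
Cross-multiplying, 1*1302 = 1302 < 2542 = 1*2542, so 1/2542 is smaller: the intermediate fraction 84/41 is closer to x than 43/21.

84/41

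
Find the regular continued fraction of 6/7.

[0; 1, 6]

Run the Euclidean algorithm on 6 and 7; the successive quotients are the partial quotients a_0, a_1, ... (each step inverts the fractional part left over by the previous one):
  6 = 0*7 + 6, so a_0 = 0.
  7 = 1*6 + 1, so a_1 = 1.
  6 = 6*1 + 0, so a_2 = 6.
The remainder reaches 0 after 3 divisions, so the expansion has 3 partial quotients, read off in order.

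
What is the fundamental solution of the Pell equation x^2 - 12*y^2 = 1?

(x, y) = (7, 2)

First expand sqrt(12) as a continued fraction. With x_i = (sqrt(12) + m_i)/d_i and (m_0, d_0) = (0, 1): a_0 = floor(sqrt(12)) = 3, since 3^2 = 9 <= 12 < 16 = 4^2.
Iterate m_{i+1} = d_i*a_i - m_i, d_{i+1} = (12 - m_{i+1}^2)/d_i, a_{i+1} = floor((a_0 + m_{i+1})/d_{i+1}):
  m_1 = 1*3 - 0 = 3, d_1 = (12 - 3^2)/1 = 3/1 = 3, a_1 = floor((3 + 3)/3) = 2.
  m_2 = 3*2 - 3 = 3, d_2 = (12 - 3^2)/3 = 3/3 = 1, a_2 = floor((3 + 3)/1) = 6.
  m_3 = 1*6 - 3 = 3, d_3 = (12 - 3^2)/1 = 3/1 = 3: (m_3, d_3) = (m_1, d_1) = (3, 3), so from here the quotients repeat a_1, a_2; the period length is 2.
So sqrt(12) = [3; (2, 6)] with period length k = 2.
k is even, so the fundamental solution of x^2 - 12y^2 = 1 is (p_{k-1}, q_{k-1}) = (p_1, q_1); compute convergents through index 1.
Convergents (p_i = a_i*p_{i-1} + p_{i-2}, q_i = a_i*q_{i-1} + q_{i-2} with p_{-2}=0, p_{-1}=1, q_{-2}=1, q_{-1}=0):
  i=0: a_0=3, p_0 = 3*1 + 0 = 3, q_0 = 3*0 + 1 = 1.
  i=1: a_1=2, p_1 = 2*3 + 1 = 7, q_1 = 2*1 + 0 = 2.
Check: 7^2 - 12*2^2 = 49 - 48 = 1, so (x, y) = (7, 2) solves the equation, and by the theorem it is the least positive solution.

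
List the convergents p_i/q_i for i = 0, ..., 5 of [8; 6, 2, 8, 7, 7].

Using the convergent recurrence p_i = a_i*p_{i-1} + p_{i-2}, q_i = a_i*q_{i-1} + q_{i-2} with p_{-2}=0, p_{-1}=1, q_{-2}=1, q_{-1}=0:
  i=0: a_0=8, p_0 = 8*1 + 0 = 8, q_0 = 8*0 + 1 = 1.
  i=1: a_1=6, p_1 = 6*8 + 1 = 49, q_1 = 6*1 + 0 = 6.
  i=2: a_2=2, p_2 = 2*49 + 8 = 106, q_2 = 2*6 + 1 = 13.
  i=3: a_3=8, p_3 = 8*106 + 49 = 897, q_3 = 8*13 + 6 = 110.
  i=4: a_4=7, p_4 = 7*897 + 106 = 6385, q_4 = 7*110 + 13 = 783.
  i=5: a_5=7, p_5 = 7*6385 + 897 = 45592, q_5 = 7*783 + 110 = 5591.

8/1, 49/6, 106/13, 897/110, 6385/783, 45592/5591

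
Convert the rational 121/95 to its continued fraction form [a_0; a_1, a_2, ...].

[1; 3, 1, 1, 1, 8]

Run the Euclidean algorithm on 121 and 95; the successive quotients are the partial quotients a_0, a_1, ... (each step inverts the fractional part left over by the previous one):
  121 = 1*95 + 26, so a_0 = 1.
  95 = 3*26 + 17, so a_1 = 3.
  26 = 1*17 + 9, so a_2 = 1.
  17 = 1*9 + 8, so a_3 = 1.
  9 = 1*8 + 1, so a_4 = 1.
  8 = 8*1 + 0, so a_5 = 8.
The remainder reaches 0 after 6 divisions, so the expansion has 6 partial quotients, read off in order.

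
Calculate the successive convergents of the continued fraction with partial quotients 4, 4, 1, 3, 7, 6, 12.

Using the convergent recurrence p_i = a_i*p_{i-1} + p_{i-2}, q_i = a_i*q_{i-1} + q_{i-2} with p_{-2}=0, p_{-1}=1, q_{-2}=1, q_{-1}=0:
  i=0: a_0=4, p_0 = 4*1 + 0 = 4, q_0 = 4*0 + 1 = 1.
  i=1: a_1=4, p_1 = 4*4 + 1 = 17, q_1 = 4*1 + 0 = 4.
  i=2: a_2=1, p_2 = 1*17 + 4 = 21, q_2 = 1*4 + 1 = 5.
  i=3: a_3=3, p_3 = 3*21 + 17 = 80, q_3 = 3*5 + 4 = 19.
  i=4: a_4=7, p_4 = 7*80 + 21 = 581, q_4 = 7*19 + 5 = 138.
  i=5: a_5=6, p_5 = 6*581 + 80 = 3566, q_5 = 6*138 + 19 = 847.
  i=6: a_6=12, p_6 = 12*3566 + 581 = 43373, q_6 = 12*847 + 138 = 10302.

4/1, 17/4, 21/5, 80/19, 581/138, 3566/847, 43373/10302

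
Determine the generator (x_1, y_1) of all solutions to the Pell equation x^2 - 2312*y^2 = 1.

(x, y) = (577, 12)

First expand sqrt(2312) as a continued fraction. With x_i = (sqrt(2312) + m_i)/d_i and (m_0, d_0) = (0, 1): a_0 = floor(sqrt(2312)) = 48, since 48^2 = 2304 <= 2312 < 2401 = 49^2.
Iterate m_{i+1} = d_i*a_i - m_i, d_{i+1} = (2312 - m_{i+1}^2)/d_i, a_{i+1} = floor((a_0 + m_{i+1})/d_{i+1}):
  m_1 = 1*48 - 0 = 48, d_1 = (2312 - 48^2)/1 = 8/1 = 8, a_1 = floor((48 + 48)/8) = 12.
  m_2 = 8*12 - 48 = 48, d_2 = (2312 - 48^2)/8 = 8/8 = 1, a_2 = floor((48 + 48)/1) = 96.
  m_3 = 1*96 - 48 = 48, d_3 = (2312 - 48^2)/1 = 8/1 = 8: (m_3, d_3) = (m_1, d_1) = (48, 8), so from here the quotients repeat a_1, a_2; the period length is 2.
So sqrt(2312) = [48; (12, 96)] with period length k = 2.
k is even, so the fundamental solution of x^2 - 2312y^2 = 1 is (p_{k-1}, q_{k-1}) = (p_1, q_1); compute convergents through index 1.
Convergents (p_i = a_i*p_{i-1} + p_{i-2}, q_i = a_i*q_{i-1} + q_{i-2} with p_{-2}=0, p_{-1}=1, q_{-2}=1, q_{-1}=0):
  i=0: a_0=48, p_0 = 48*1 + 0 = 48, q_0 = 48*0 + 1 = 1.
  i=1: a_1=12, p_1 = 12*48 + 1 = 577, q_1 = 12*1 + 0 = 12.
Check: 577^2 - 2312*12^2 = 332929 - 332928 = 1, so (x, y) = (577, 12) solves the equation, and by the theorem it is the least positive solution.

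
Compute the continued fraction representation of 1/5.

Run the Euclidean algorithm on 1 and 5; the successive quotients are the partial quotients a_0, a_1, ... (each step inverts the fractional part left over by the previous one):
  1 = 0*5 + 1, so a_0 = 0.
  5 = 5*1 + 0, so a_1 = 5.
The remainder reaches 0 after 2 divisions, so the expansion has 2 partial quotients, read off in order.

[0; 5]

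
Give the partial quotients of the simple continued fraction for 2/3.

Run the Euclidean algorithm on 2 and 3; the successive quotients are the partial quotients a_0, a_1, ... (each step inverts the fractional part left over by the previous one):
  2 = 0*3 + 2, so a_0 = 0.
  3 = 1*2 + 1, so a_1 = 1.
  2 = 2*1 + 0, so a_2 = 2.
The remainder reaches 0 after 3 divisions, so the expansion has 3 partial quotients, read off in order.

[0; 1, 2]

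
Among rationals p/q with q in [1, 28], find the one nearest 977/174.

Expand x = 977/174 as a continued fraction with the Euclidean algorithm:
  977 = 5*174 + 107, so a_0 = 5.
  174 = 1*107 + 67, so a_1 = 1.
  107 = 1*67 + 40, so a_2 = 1.
  67 = 1*40 + 27, so a_3 = 1.
  40 = 1*27 + 13, so a_4 = 1.
  27 = 2*13 + 1, so a_5 = 2.
  13 = 13*1 + 0, so a_6 = 13.
so x = [5; 1, 1, 1, 1, 2, 13].
Convergents (p_i = a_i*p_{i-1} + p_{i-2}, q_i = a_i*q_{i-1} + q_{i-2} with p_{-2}=0, p_{-1}=1, q_{-2}=1, q_{-1}=0), until the denominator exceeds 28:
  i=0: a_0=5, p_0 = 5*1 + 0 = 5, q_0 = 5*0 + 1 = 1.
  i=1: a_1=1, p_1 = 1*5 + 1 = 6, q_1 = 1*1 + 0 = 1.
  i=2: a_2=1, p_2 = 1*6 + 5 = 11, q_2 = 1*1 + 1 = 2.
  i=3: a_3=1, p_3 = 1*11 + 6 = 17, q_3 = 1*2 + 1 = 3.
  i=4: a_4=1, p_4 = 1*17 + 11 = 28, q_4 = 1*3 + 2 = 5.
  i=5: a_5=2, p_5 = 2*28 + 17 = 73, q_5 = 2*5 + 3 = 13.
  i=6: a_6=13, p_6 = 13*73 + 28 = 977, q_6 = 13*13 + 5 = 174.
q_6 = 174 > 28, so the last convergent with denominator <= 28 is p_5/q_5 = 73/13.
The closest fraction with denominator <= 28 is either p_5/q_5 or the intermediate fraction (k*p_5 + p_4)/(k*q_5 + q_4) with the largest k >= 1 whose denominator stays <= 28; these approach x as k grows, and every other convergent or intermediate fraction in range is farther away.
Largest k: floor((28 - q_4)/q_5) = floor((28 - 5)/13) = 1.
That gives (1*73 + 28)/(1*13 + 5) = 101/18.
Compare the errors: |x - 73/13| = |977*13 - 73*174|/(174*13) = 1/2262, and |x - 101/18| = |977*18 - 101*174|/(174*18) = 12/3132.
Cross-multiplying, 1*3132 = 3132 < 27144 = 12*2262, so 1/2262 is smaller: the convergent 73/13 is closer to x than 101/18.

73/13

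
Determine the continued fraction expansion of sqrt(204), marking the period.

[14; (3, 1, 1, 6, 1, 1, 3, 28)]

Write x_i = (sqrt(204) + m_i)/d_i with (m_0, d_0) = (0, 1). a_0 = floor(sqrt(204)) = 14, since 14^2 = 196 <= 204 < 225 = 15^2.
Iterate m_{i+1} = d_i*a_i - m_i, d_{i+1} = (204 - m_{i+1}^2)/d_i, a_{i+1} = floor((a_0 + m_{i+1})/d_{i+1}):
  m_1 = 1*14 - 0 = 14, d_1 = (204 - 14^2)/1 = 8/1 = 8, a_1 = floor((14 + 14)/8) = 3.
  m_2 = 8*3 - 14 = 10, d_2 = (204 - 10^2)/8 = 104/8 = 13, a_2 = floor((14 + 10)/13) = 1.
  m_3 = 13*1 - 10 = 3, d_3 = (204 - 3^2)/13 = 195/13 = 15, a_3 = floor((14 + 3)/15) = 1.
  m_4 = 15*1 - 3 = 12, d_4 = (204 - 12^2)/15 = 60/15 = 4, a_4 = floor((14 + 12)/4) = 6.
  m_5 = 4*6 - 12 = 12, d_5 = (204 - 12^2)/4 = 60/4 = 15, a_5 = floor((14 + 12)/15) = 1.
  m_6 = 15*1 - 12 = 3, d_6 = (204 - 3^2)/15 = 195/15 = 13, a_6 = floor((14 + 3)/13) = 1.
  m_7 = 13*1 - 3 = 10, d_7 = (204 - 10^2)/13 = 104/13 = 8, a_7 = floor((14 + 10)/8) = 3.
  m_8 = 8*3 - 10 = 14, d_8 = (204 - 14^2)/8 = 8/8 = 1, a_8 = floor((14 + 14)/1) = 28.
  m_9 = 1*28 - 14 = 14, d_9 = (204 - 14^2)/1 = 8/1 = 8: (m_9, d_9) = (m_1, d_1) = (14, 8), so from here the quotients repeat a_1, ..., a_8; the period length is 8.
Hence the expansion of sqrt(204) is a_0 = 14 followed by the repeating block 3, 1, 1, 6, 1, 1, 3, 28 (period 8).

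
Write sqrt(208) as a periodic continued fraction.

Write x_i = (sqrt(208) + m_i)/d_i with (m_0, d_0) = (0, 1). a_0 = floor(sqrt(208)) = 14, since 14^2 = 196 <= 208 < 225 = 15^2.
Iterate m_{i+1} = d_i*a_i - m_i, d_{i+1} = (208 - m_{i+1}^2)/d_i, a_{i+1} = floor((a_0 + m_{i+1})/d_{i+1}):
  m_1 = 1*14 - 0 = 14, d_1 = (208 - 14^2)/1 = 12/1 = 12, a_1 = floor((14 + 14)/12) = 2.
  m_2 = 12*2 - 14 = 10, d_2 = (208 - 10^2)/12 = 108/12 = 9, a_2 = floor((14 + 10)/9) = 2.
  m_3 = 9*2 - 10 = 8, d_3 = (208 - 8^2)/9 = 144/9 = 16, a_3 = floor((14 + 8)/16) = 1.
  m_4 = 16*1 - 8 = 8, d_4 = (208 - 8^2)/16 = 144/16 = 9, a_4 = floor((14 + 8)/9) = 2.
  m_5 = 9*2 - 8 = 10, d_5 = (208 - 10^2)/9 = 108/9 = 12, a_5 = floor((14 + 10)/12) = 2.
  m_6 = 12*2 - 10 = 14, d_6 = (208 - 14^2)/12 = 12/12 = 1, a_6 = floor((14 + 14)/1) = 28.
  m_7 = 1*28 - 14 = 14, d_7 = (208 - 14^2)/1 = 12/1 = 12: (m_7, d_7) = (m_1, d_1) = (14, 12), so from here the quotients repeat a_1, ..., a_6; the period length is 6.
Hence the expansion of sqrt(208) is a_0 = 14 followed by the repeating block 2, 2, 1, 2, 2, 28 (period 6).

[14; (2, 2, 1, 2, 2, 28)]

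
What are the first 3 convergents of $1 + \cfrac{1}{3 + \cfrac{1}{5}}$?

1/1, 4/3, 21/16

Using the convergent recurrence p_i = a_i*p_{i-1} + p_{i-2}, q_i = a_i*q_{i-1} + q_{i-2} with p_{-2}=0, p_{-1}=1, q_{-2}=1, q_{-1}=0:
  i=0: a_0=1, p_0 = 1*1 + 0 = 1, q_0 = 1*0 + 1 = 1.
  i=1: a_1=3, p_1 = 3*1 + 1 = 4, q_1 = 3*1 + 0 = 3.
  i=2: a_2=5, p_2 = 5*4 + 1 = 21, q_2 = 5*3 + 1 = 16.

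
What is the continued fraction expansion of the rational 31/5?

[6; 5]

Run the Euclidean algorithm on 31 and 5; the successive quotients are the partial quotients a_0, a_1, ... (each step inverts the fractional part left over by the previous one):
  31 = 6*5 + 1, so a_0 = 6.
  5 = 5*1 + 0, so a_1 = 5.
The remainder reaches 0 after 2 divisions, so the expansion has 2 partial quotients, read off in order.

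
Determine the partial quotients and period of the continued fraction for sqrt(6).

Write x_i = (sqrt(6) + m_i)/d_i with (m_0, d_0) = (0, 1). a_0 = floor(sqrt(6)) = 2, since 2^2 = 4 <= 6 < 9 = 3^2.
Iterate m_{i+1} = d_i*a_i - m_i, d_{i+1} = (6 - m_{i+1}^2)/d_i, a_{i+1} = floor((a_0 + m_{i+1})/d_{i+1}):
  m_1 = 1*2 - 0 = 2, d_1 = (6 - 2^2)/1 = 2/1 = 2, a_1 = floor((2 + 2)/2) = 2.
  m_2 = 2*2 - 2 = 2, d_2 = (6 - 2^2)/2 = 2/2 = 1, a_2 = floor((2 + 2)/1) = 4.
  m_3 = 1*4 - 2 = 2, d_3 = (6 - 2^2)/1 = 2/1 = 2: (m_3, d_3) = (m_1, d_1) = (2, 2), so from here the quotients repeat a_1, a_2; the period length is 2.
Hence the expansion of sqrt(6) is a_0 = 2 followed by the repeating block 2, 4 (period 2).

[2; (2, 4)]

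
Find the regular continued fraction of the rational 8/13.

Run the Euclidean algorithm on 8 and 13; the successive quotients are the partial quotients a_0, a_1, ... (each step inverts the fractional part left over by the previous one):
  8 = 0*13 + 8, so a_0 = 0.
  13 = 1*8 + 5, so a_1 = 1.
  8 = 1*5 + 3, so a_2 = 1.
  5 = 1*3 + 2, so a_3 = 1.
  3 = 1*2 + 1, so a_4 = 1.
  2 = 2*1 + 0, so a_5 = 2.
The remainder reaches 0 after 6 divisions, so the expansion has 6 partial quotients, read off in order.

[0; 1, 1, 1, 1, 2]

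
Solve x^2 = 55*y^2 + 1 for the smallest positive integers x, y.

(x, y) = (89, 12)

First expand sqrt(55) as a continued fraction. With x_i = (sqrt(55) + m_i)/d_i and (m_0, d_0) = (0, 1): a_0 = floor(sqrt(55)) = 7, since 7^2 = 49 <= 55 < 64 = 8^2.
Iterate m_{i+1} = d_i*a_i - m_i, d_{i+1} = (55 - m_{i+1}^2)/d_i, a_{i+1} = floor((a_0 + m_{i+1})/d_{i+1}):
  m_1 = 1*7 - 0 = 7, d_1 = (55 - 7^2)/1 = 6/1 = 6, a_1 = floor((7 + 7)/6) = 2.
  m_2 = 6*2 - 7 = 5, d_2 = (55 - 5^2)/6 = 30/6 = 5, a_2 = floor((7 + 5)/5) = 2.
  m_3 = 5*2 - 5 = 5, d_3 = (55 - 5^2)/5 = 30/5 = 6, a_3 = floor((7 + 5)/6) = 2.
  m_4 = 6*2 - 5 = 7, d_4 = (55 - 7^2)/6 = 6/6 = 1, a_4 = floor((7 + 7)/1) = 14.
  m_5 = 1*14 - 7 = 7, d_5 = (55 - 7^2)/1 = 6/1 = 6: (m_5, d_5) = (m_1, d_1) = (7, 6), so from here the quotients repeat a_1, ..., a_4; the period length is 4.
So sqrt(55) = [7; (2, 2, 2, 14)] with period length k = 4.
k is even, so the fundamental solution of x^2 - 55y^2 = 1 is (p_{k-1}, q_{k-1}) = (p_3, q_3); compute convergents through index 3.
Convergents (p_i = a_i*p_{i-1} + p_{i-2}, q_i = a_i*q_{i-1} + q_{i-2} with p_{-2}=0, p_{-1}=1, q_{-2}=1, q_{-1}=0):
  i=0: a_0=7, p_0 = 7*1 + 0 = 7, q_0 = 7*0 + 1 = 1.
  i=1: a_1=2, p_1 = 2*7 + 1 = 15, q_1 = 2*1 + 0 = 2.
  i=2: a_2=2, p_2 = 2*15 + 7 = 37, q_2 = 2*2 + 1 = 5.
  i=3: a_3=2, p_3 = 2*37 + 15 = 89, q_3 = 2*5 + 2 = 12.
Check: 89^2 - 55*12^2 = 7921 - 7920 = 1, so (x, y) = (89, 12) solves the equation, and by the theorem it is the least positive solution.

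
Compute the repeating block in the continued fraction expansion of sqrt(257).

Write x_i = (sqrt(257) + m_i)/d_i with (m_0, d_0) = (0, 1). a_0 = floor(sqrt(257)) = 16, since 16^2 = 256 <= 257 < 289 = 17^2.
Iterate m_{i+1} = d_i*a_i - m_i, d_{i+1} = (257 - m_{i+1}^2)/d_i, a_{i+1} = floor((a_0 + m_{i+1})/d_{i+1}):
  m_1 = 1*16 - 0 = 16, d_1 = (257 - 16^2)/1 = 1/1 = 1, a_1 = floor((16 + 16)/1) = 32.
  m_2 = 1*32 - 16 = 16, d_2 = (257 - 16^2)/1 = 1/1 = 1: (m_2, d_2) = (m_1, d_1) = (16, 1), so from here the quotient a_1 repeats; the period length is 1.
Hence the expansion of sqrt(257) is a_0 = 16 followed by the repeating block 32 (period 1).

[16; (32)]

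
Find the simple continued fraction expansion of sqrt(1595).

Write x_i = (sqrt(1595) + m_i)/d_i with (m_0, d_0) = (0, 1). a_0 = floor(sqrt(1595)) = 39, since 39^2 = 1521 <= 1595 < 1600 = 40^2.
Iterate m_{i+1} = d_i*a_i - m_i, d_{i+1} = (1595 - m_{i+1}^2)/d_i, a_{i+1} = floor((a_0 + m_{i+1})/d_{i+1}):
  m_1 = 1*39 - 0 = 39, d_1 = (1595 - 39^2)/1 = 74/1 = 74, a_1 = floor((39 + 39)/74) = 1.
  m_2 = 74*1 - 39 = 35, d_2 = (1595 - 35^2)/74 = 370/74 = 5, a_2 = floor((39 + 35)/5) = 14.
  m_3 = 5*14 - 35 = 35, d_3 = (1595 - 35^2)/5 = 370/5 = 74, a_3 = floor((39 + 35)/74) = 1.
  m_4 = 74*1 - 35 = 39, d_4 = (1595 - 39^2)/74 = 74/74 = 1, a_4 = floor((39 + 39)/1) = 78.
  m_5 = 1*78 - 39 = 39, d_5 = (1595 - 39^2)/1 = 74/1 = 74: (m_5, d_5) = (m_1, d_1) = (39, 74), so from here the quotients repeat a_1, ..., a_4; the period length is 4.
Hence the expansion of sqrt(1595) is a_0 = 39 followed by the repeating block 1, 14, 1, 78 (period 4).

[39; (1, 14, 1, 78)]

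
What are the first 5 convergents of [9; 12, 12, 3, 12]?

9/1, 109/12, 1317/145, 4060/447, 50037/5509

Using the convergent recurrence p_i = a_i*p_{i-1} + p_{i-2}, q_i = a_i*q_{i-1} + q_{i-2} with p_{-2}=0, p_{-1}=1, q_{-2}=1, q_{-1}=0:
  i=0: a_0=9, p_0 = 9*1 + 0 = 9, q_0 = 9*0 + 1 = 1.
  i=1: a_1=12, p_1 = 12*9 + 1 = 109, q_1 = 12*1 + 0 = 12.
  i=2: a_2=12, p_2 = 12*109 + 9 = 1317, q_2 = 12*12 + 1 = 145.
  i=3: a_3=3, p_3 = 3*1317 + 109 = 4060, q_3 = 3*145 + 12 = 447.
  i=4: a_4=12, p_4 = 12*4060 + 1317 = 50037, q_4 = 12*447 + 145 = 5509.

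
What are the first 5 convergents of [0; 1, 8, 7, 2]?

Using the convergent recurrence p_i = a_i*p_{i-1} + p_{i-2}, q_i = a_i*q_{i-1} + q_{i-2} with p_{-2}=0, p_{-1}=1, q_{-2}=1, q_{-1}=0:
  i=0: a_0=0, p_0 = 0*1 + 0 = 0, q_0 = 0*0 + 1 = 1.
  i=1: a_1=1, p_1 = 1*0 + 1 = 1, q_1 = 1*1 + 0 = 1.
  i=2: a_2=8, p_2 = 8*1 + 0 = 8, q_2 = 8*1 + 1 = 9.
  i=3: a_3=7, p_3 = 7*8 + 1 = 57, q_3 = 7*9 + 1 = 64.
  i=4: a_4=2, p_4 = 2*57 + 8 = 122, q_4 = 2*64 + 9 = 137.

0/1, 1/1, 8/9, 57/64, 122/137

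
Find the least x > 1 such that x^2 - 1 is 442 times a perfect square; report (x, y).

(x, y) = (883, 42)

First expand sqrt(442) as a continued fraction. With x_i = (sqrt(442) + m_i)/d_i and (m_0, d_0) = (0, 1): a_0 = floor(sqrt(442)) = 21, since 21^2 = 441 <= 442 < 484 = 22^2.
Iterate m_{i+1} = d_i*a_i - m_i, d_{i+1} = (442 - m_{i+1}^2)/d_i, a_{i+1} = floor((a_0 + m_{i+1})/d_{i+1}):
  m_1 = 1*21 - 0 = 21, d_1 = (442 - 21^2)/1 = 1/1 = 1, a_1 = floor((21 + 21)/1) = 42.
  m_2 = 1*42 - 21 = 21, d_2 = (442 - 21^2)/1 = 1/1 = 1: (m_2, d_2) = (m_1, d_1) = (21, 1), so from here the quotient a_1 repeats; the period length is 1.
So sqrt(442) = [21; (42)] with period length k = 1.
k is odd, so (p_{k-1}, q_{k-1}) only solves x^2 - 442y^2 = -1 and the fundamental solution of x^2 - 442y^2 = 1 is (p_{2k-1}, q_{2k-1}) = (p_1, q_1); compute convergents through index 1, running through the period twice.
Convergents (p_i = a_i*p_{i-1} + p_{i-2}, q_i = a_i*q_{i-1} + q_{i-2} with p_{-2}=0, p_{-1}=1, q_{-2}=1, q_{-1}=0):
  i=0: a_0=21, p_0 = 21*1 + 0 = 21, q_0 = 21*0 + 1 = 1.
  i=1: a_1=42, p_1 = 42*21 + 1 = 883, q_1 = 42*1 + 0 = 42.
Indeed p_0^2 - 442*q_0^2 = 441 - 442 = -1, not +1.
Check: 883^2 - 442*42^2 = 779689 - 779688 = 1, so (x, y) = (883, 42) solves the equation, and by the theorem it is the least positive solution.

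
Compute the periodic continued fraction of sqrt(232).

[15; (4, 3, 7, 3, 4, 30)]

Write x_i = (sqrt(232) + m_i)/d_i with (m_0, d_0) = (0, 1). a_0 = floor(sqrt(232)) = 15, since 15^2 = 225 <= 232 < 256 = 16^2.
Iterate m_{i+1} = d_i*a_i - m_i, d_{i+1} = (232 - m_{i+1}^2)/d_i, a_{i+1} = floor((a_0 + m_{i+1})/d_{i+1}):
  m_1 = 1*15 - 0 = 15, d_1 = (232 - 15^2)/1 = 7/1 = 7, a_1 = floor((15 + 15)/7) = 4.
  m_2 = 7*4 - 15 = 13, d_2 = (232 - 13^2)/7 = 63/7 = 9, a_2 = floor((15 + 13)/9) = 3.
  m_3 = 9*3 - 13 = 14, d_3 = (232 - 14^2)/9 = 36/9 = 4, a_3 = floor((15 + 14)/4) = 7.
  m_4 = 4*7 - 14 = 14, d_4 = (232 - 14^2)/4 = 36/4 = 9, a_4 = floor((15 + 14)/9) = 3.
  m_5 = 9*3 - 14 = 13, d_5 = (232 - 13^2)/9 = 63/9 = 7, a_5 = floor((15 + 13)/7) = 4.
  m_6 = 7*4 - 13 = 15, d_6 = (232 - 15^2)/7 = 7/7 = 1, a_6 = floor((15 + 15)/1) = 30.
  m_7 = 1*30 - 15 = 15, d_7 = (232 - 15^2)/1 = 7/1 = 7: (m_7, d_7) = (m_1, d_1) = (15, 7), so from here the quotients repeat a_1, ..., a_6; the period length is 6.
Hence the expansion of sqrt(232) is a_0 = 15 followed by the repeating block 4, 3, 7, 3, 4, 30 (period 6).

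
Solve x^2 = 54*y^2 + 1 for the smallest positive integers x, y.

First expand sqrt(54) as a continued fraction. With x_i = (sqrt(54) + m_i)/d_i and (m_0, d_0) = (0, 1): a_0 = floor(sqrt(54)) = 7, since 7^2 = 49 <= 54 < 64 = 8^2.
Iterate m_{i+1} = d_i*a_i - m_i, d_{i+1} = (54 - m_{i+1}^2)/d_i, a_{i+1} = floor((a_0 + m_{i+1})/d_{i+1}):
  m_1 = 1*7 - 0 = 7, d_1 = (54 - 7^2)/1 = 5/1 = 5, a_1 = floor((7 + 7)/5) = 2.
  m_2 = 5*2 - 7 = 3, d_2 = (54 - 3^2)/5 = 45/5 = 9, a_2 = floor((7 + 3)/9) = 1.
  m_3 = 9*1 - 3 = 6, d_3 = (54 - 6^2)/9 = 18/9 = 2, a_3 = floor((7 + 6)/2) = 6.
  m_4 = 2*6 - 6 = 6, d_4 = (54 - 6^2)/2 = 18/2 = 9, a_4 = floor((7 + 6)/9) = 1.
  m_5 = 9*1 - 6 = 3, d_5 = (54 - 3^2)/9 = 45/9 = 5, a_5 = floor((7 + 3)/5) = 2.
  m_6 = 5*2 - 3 = 7, d_6 = (54 - 7^2)/5 = 5/5 = 1, a_6 = floor((7 + 7)/1) = 14.
  m_7 = 1*14 - 7 = 7, d_7 = (54 - 7^2)/1 = 5/1 = 5: (m_7, d_7) = (m_1, d_1) = (7, 5), so from here the quotients repeat a_1, ..., a_6; the period length is 6.
So sqrt(54) = [7; (2, 1, 6, 1, 2, 14)] with period length k = 6.
k is even, so the fundamental solution of x^2 - 54y^2 = 1 is (p_{k-1}, q_{k-1}) = (p_5, q_5); compute convergents through index 5.
Convergents (p_i = a_i*p_{i-1} + p_{i-2}, q_i = a_i*q_{i-1} + q_{i-2} with p_{-2}=0, p_{-1}=1, q_{-2}=1, q_{-1}=0):
  i=0: a_0=7, p_0 = 7*1 + 0 = 7, q_0 = 7*0 + 1 = 1.
  i=1: a_1=2, p_1 = 2*7 + 1 = 15, q_1 = 2*1 + 0 = 2.
  i=2: a_2=1, p_2 = 1*15 + 7 = 22, q_2 = 1*2 + 1 = 3.
  i=3: a_3=6, p_3 = 6*22 + 15 = 147, q_3 = 6*3 + 2 = 20.
  i=4: a_4=1, p_4 = 1*147 + 22 = 169, q_4 = 1*20 + 3 = 23.
  i=5: a_5=2, p_5 = 2*169 + 147 = 485, q_5 = 2*23 + 20 = 66.
Check: 485^2 - 54*66^2 = 235225 - 235224 = 1, so (x, y) = (485, 66) solves the equation, and by the theorem it is the least positive solution.

(x, y) = (485, 66)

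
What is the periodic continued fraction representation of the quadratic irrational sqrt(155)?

[12; (2, 4, 2, 24)]

Write x_i = (sqrt(155) + m_i)/d_i with (m_0, d_0) = (0, 1). a_0 = floor(sqrt(155)) = 12, since 12^2 = 144 <= 155 < 169 = 13^2.
Iterate m_{i+1} = d_i*a_i - m_i, d_{i+1} = (155 - m_{i+1}^2)/d_i, a_{i+1} = floor((a_0 + m_{i+1})/d_{i+1}):
  m_1 = 1*12 - 0 = 12, d_1 = (155 - 12^2)/1 = 11/1 = 11, a_1 = floor((12 + 12)/11) = 2.
  m_2 = 11*2 - 12 = 10, d_2 = (155 - 10^2)/11 = 55/11 = 5, a_2 = floor((12 + 10)/5) = 4.
  m_3 = 5*4 - 10 = 10, d_3 = (155 - 10^2)/5 = 55/5 = 11, a_3 = floor((12 + 10)/11) = 2.
  m_4 = 11*2 - 10 = 12, d_4 = (155 - 12^2)/11 = 11/11 = 1, a_4 = floor((12 + 12)/1) = 24.
  m_5 = 1*24 - 12 = 12, d_5 = (155 - 12^2)/1 = 11/1 = 11: (m_5, d_5) = (m_1, d_1) = (12, 11), so from here the quotients repeat a_1, ..., a_4; the period length is 4.
Hence the expansion of sqrt(155) is a_0 = 12 followed by the repeating block 2, 4, 2, 24 (period 4).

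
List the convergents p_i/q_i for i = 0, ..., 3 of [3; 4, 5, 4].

3/1, 13/4, 68/21, 285/88

Using the convergent recurrence p_i = a_i*p_{i-1} + p_{i-2}, q_i = a_i*q_{i-1} + q_{i-2} with p_{-2}=0, p_{-1}=1, q_{-2}=1, q_{-1}=0:
  i=0: a_0=3, p_0 = 3*1 + 0 = 3, q_0 = 3*0 + 1 = 1.
  i=1: a_1=4, p_1 = 4*3 + 1 = 13, q_1 = 4*1 + 0 = 4.
  i=2: a_2=5, p_2 = 5*13 + 3 = 68, q_2 = 5*4 + 1 = 21.
  i=3: a_3=4, p_3 = 4*68 + 13 = 285, q_3 = 4*21 + 4 = 88.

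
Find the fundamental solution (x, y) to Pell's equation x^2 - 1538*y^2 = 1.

(x, y) = (813603, 20746)

First expand sqrt(1538) as a continued fraction. With x_i = (sqrt(1538) + m_i)/d_i and (m_0, d_0) = (0, 1): a_0 = floor(sqrt(1538)) = 39, since 39^2 = 1521 <= 1538 < 1600 = 40^2.
Iterate m_{i+1} = d_i*a_i - m_i, d_{i+1} = (1538 - m_{i+1}^2)/d_i, a_{i+1} = floor((a_0 + m_{i+1})/d_{i+1}):
  m_1 = 1*39 - 0 = 39, d_1 = (1538 - 39^2)/1 = 17/1 = 17, a_1 = floor((39 + 39)/17) = 4.
  m_2 = 17*4 - 39 = 29, d_2 = (1538 - 29^2)/17 = 697/17 = 41, a_2 = floor((39 + 29)/41) = 1.
  m_3 = 41*1 - 29 = 12, d_3 = (1538 - 12^2)/41 = 1394/41 = 34, a_3 = floor((39 + 12)/34) = 1.
  m_4 = 34*1 - 12 = 22, d_4 = (1538 - 22^2)/34 = 1054/34 = 31, a_4 = floor((39 + 22)/31) = 1.
  m_5 = 31*1 - 22 = 9, d_5 = (1538 - 9^2)/31 = 1457/31 = 47, a_5 = floor((39 + 9)/47) = 1.
  m_6 = 47*1 - 9 = 38, d_6 = (1538 - 38^2)/47 = 94/47 = 2, a_6 = floor((39 + 38)/2) = 38.
  m_7 = 2*38 - 38 = 38, d_7 = (1538 - 38^2)/2 = 94/2 = 47, a_7 = floor((39 + 38)/47) = 1.
  m_8 = 47*1 - 38 = 9, d_8 = (1538 - 9^2)/47 = 1457/47 = 31, a_8 = floor((39 + 9)/31) = 1.
  m_9 = 31*1 - 9 = 22, d_9 = (1538 - 22^2)/31 = 1054/31 = 34, a_9 = floor((39 + 22)/34) = 1.
  m_10 = 34*1 - 22 = 12, d_10 = (1538 - 12^2)/34 = 1394/34 = 41, a_10 = floor((39 + 12)/41) = 1.
  m_11 = 41*1 - 12 = 29, d_11 = (1538 - 29^2)/41 = 697/41 = 17, a_11 = floor((39 + 29)/17) = 4.
  m_12 = 17*4 - 29 = 39, d_12 = (1538 - 39^2)/17 = 17/17 = 1, a_12 = floor((39 + 39)/1) = 78.
  m_13 = 1*78 - 39 = 39, d_13 = (1538 - 39^2)/1 = 17/1 = 17: (m_13, d_13) = (m_1, d_1) = (39, 17), so from here the quotients repeat a_1, ..., a_12; the period length is 12.
So sqrt(1538) = [39; (4, 1, 1, 1, 1, 38, 1, 1, 1, 1, 4, 78)] with period length k = 12.
k is even, so the fundamental solution of x^2 - 1538y^2 = 1 is (p_{k-1}, q_{k-1}) = (p_11, q_11); compute convergents through index 11.
Convergents (p_i = a_i*p_{i-1} + p_{i-2}, q_i = a_i*q_{i-1} + q_{i-2} with p_{-2}=0, p_{-1}=1, q_{-2}=1, q_{-1}=0):
  i=0: a_0=39, p_0 = 39*1 + 0 = 39, q_0 = 39*0 + 1 = 1.
  i=1: a_1=4, p_1 = 4*39 + 1 = 157, q_1 = 4*1 + 0 = 4.
  i=2: a_2=1, p_2 = 1*157 + 39 = 196, q_2 = 1*4 + 1 = 5.
  i=3: a_3=1, p_3 = 1*196 + 157 = 353, q_3 = 1*5 + 4 = 9.
  i=4: a_4=1, p_4 = 1*353 + 196 = 549, q_4 = 1*9 + 5 = 14.
  i=5: a_5=1, p_5 = 1*549 + 353 = 902, q_5 = 1*14 + 9 = 23.
  i=6: a_6=38, p_6 = 38*902 + 549 = 34825, q_6 = 38*23 + 14 = 888.
  i=7: a_7=1, p_7 = 1*34825 + 902 = 35727, q_7 = 1*888 + 23 = 911.
  i=8: a_8=1, p_8 = 1*35727 + 34825 = 70552, q_8 = 1*911 + 888 = 1799.
  i=9: a_9=1, p_9 = 1*70552 + 35727 = 106279, q_9 = 1*1799 + 911 = 2710.
  i=10: a_10=1, p_10 = 1*106279 + 70552 = 176831, q_10 = 1*2710 + 1799 = 4509.
  i=11: a_11=4, p_11 = 4*176831 + 106279 = 813603, q_11 = 4*4509 + 2710 = 20746.
Check: 813603^2 - 1538*20746^2 = 661949841609 - 661949841608 = 1, so (x, y) = (813603, 20746) solves the equation, and by the theorem it is the least positive solution.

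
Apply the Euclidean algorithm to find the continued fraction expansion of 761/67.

[11; 2, 1, 3, 1, 4]

Run the Euclidean algorithm on 761 and 67; the successive quotients are the partial quotients a_0, a_1, ... (each step inverts the fractional part left over by the previous one):
  761 = 11*67 + 24, so a_0 = 11.
  67 = 2*24 + 19, so a_1 = 2.
  24 = 1*19 + 5, so a_2 = 1.
  19 = 3*5 + 4, so a_3 = 3.
  5 = 1*4 + 1, so a_4 = 1.
  4 = 4*1 + 0, so a_5 = 4.
The remainder reaches 0 after 6 divisions, so the expansion has 6 partial quotients, read off in order.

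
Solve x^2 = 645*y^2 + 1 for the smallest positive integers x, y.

(x, y) = (1024001, 40320)

First expand sqrt(645) as a continued fraction. With x_i = (sqrt(645) + m_i)/d_i and (m_0, d_0) = (0, 1): a_0 = floor(sqrt(645)) = 25, since 25^2 = 625 <= 645 < 676 = 26^2.
Iterate m_{i+1} = d_i*a_i - m_i, d_{i+1} = (645 - m_{i+1}^2)/d_i, a_{i+1} = floor((a_0 + m_{i+1})/d_{i+1}):
  m_1 = 1*25 - 0 = 25, d_1 = (645 - 25^2)/1 = 20/1 = 20, a_1 = floor((25 + 25)/20) = 2.
  m_2 = 20*2 - 25 = 15, d_2 = (645 - 15^2)/20 = 420/20 = 21, a_2 = floor((25 + 15)/21) = 1.
  m_3 = 21*1 - 15 = 6, d_3 = (645 - 6^2)/21 = 609/21 = 29, a_3 = floor((25 + 6)/29) = 1.
  m_4 = 29*1 - 6 = 23, d_4 = (645 - 23^2)/29 = 116/29 = 4, a_4 = floor((25 + 23)/4) = 12.
  m_5 = 4*12 - 23 = 25, d_5 = (645 - 25^2)/4 = 20/4 = 5, a_5 = floor((25 + 25)/5) = 10.
  m_6 = 5*10 - 25 = 25, d_6 = (645 - 25^2)/5 = 20/5 = 4, a_6 = floor((25 + 25)/4) = 12.
  m_7 = 4*12 - 25 = 23, d_7 = (645 - 23^2)/4 = 116/4 = 29, a_7 = floor((25 + 23)/29) = 1.
  m_8 = 29*1 - 23 = 6, d_8 = (645 - 6^2)/29 = 609/29 = 21, a_8 = floor((25 + 6)/21) = 1.
  m_9 = 21*1 - 6 = 15, d_9 = (645 - 15^2)/21 = 420/21 = 20, a_9 = floor((25 + 15)/20) = 2.
  m_10 = 20*2 - 15 = 25, d_10 = (645 - 25^2)/20 = 20/20 = 1, a_10 = floor((25 + 25)/1) = 50.
  m_11 = 1*50 - 25 = 25, d_11 = (645 - 25^2)/1 = 20/1 = 20: (m_11, d_11) = (m_1, d_1) = (25, 20), so from here the quotients repeat a_1, ..., a_10; the period length is 10.
So sqrt(645) = [25; (2, 1, 1, 12, 10, 12, 1, 1, 2, 50)] with period length k = 10.
k is even, so the fundamental solution of x^2 - 645y^2 = 1 is (p_{k-1}, q_{k-1}) = (p_9, q_9); compute convergents through index 9.
Convergents (p_i = a_i*p_{i-1} + p_{i-2}, q_i = a_i*q_{i-1} + q_{i-2} with p_{-2}=0, p_{-1}=1, q_{-2}=1, q_{-1}=0):
  i=0: a_0=25, p_0 = 25*1 + 0 = 25, q_0 = 25*0 + 1 = 1.
  i=1: a_1=2, p_1 = 2*25 + 1 = 51, q_1 = 2*1 + 0 = 2.
  i=2: a_2=1, p_2 = 1*51 + 25 = 76, q_2 = 1*2 + 1 = 3.
  i=3: a_3=1, p_3 = 1*76 + 51 = 127, q_3 = 1*3 + 2 = 5.
  i=4: a_4=12, p_4 = 12*127 + 76 = 1600, q_4 = 12*5 + 3 = 63.
  i=5: a_5=10, p_5 = 10*1600 + 127 = 16127, q_5 = 10*63 + 5 = 635.
  i=6: a_6=12, p_6 = 12*16127 + 1600 = 195124, q_6 = 12*635 + 63 = 7683.
  i=7: a_7=1, p_7 = 1*195124 + 16127 = 211251, q_7 = 1*7683 + 635 = 8318.
  i=8: a_8=1, p_8 = 1*211251 + 195124 = 406375, q_8 = 1*8318 + 7683 = 16001.
  i=9: a_9=2, p_9 = 2*406375 + 211251 = 1024001, q_9 = 2*16001 + 8318 = 40320.
Check: 1024001^2 - 645*40320^2 = 1048578048001 - 1048578048000 = 1, so (x, y) = (1024001, 40320) solves the equation, and by the theorem it is the least positive solution.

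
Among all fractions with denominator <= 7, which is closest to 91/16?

17/3

Expand x = 91/16 as a continued fraction with the Euclidean algorithm:
  91 = 5*16 + 11, so a_0 = 5.
  16 = 1*11 + 5, so a_1 = 1.
  11 = 2*5 + 1, so a_2 = 2.
  5 = 5*1 + 0, so a_3 = 5.
so x = [5; 1, 2, 5].
Convergents (p_i = a_i*p_{i-1} + p_{i-2}, q_i = a_i*q_{i-1} + q_{i-2} with p_{-2}=0, p_{-1}=1, q_{-2}=1, q_{-1}=0), until the denominator exceeds 7:
  i=0: a_0=5, p_0 = 5*1 + 0 = 5, q_0 = 5*0 + 1 = 1.
  i=1: a_1=1, p_1 = 1*5 + 1 = 6, q_1 = 1*1 + 0 = 1.
  i=2: a_2=2, p_2 = 2*6 + 5 = 17, q_2 = 2*1 + 1 = 3.
  i=3: a_3=5, p_3 = 5*17 + 6 = 91, q_3 = 5*3 + 1 = 16.
q_3 = 16 > 7, so the last convergent with denominator <= 7 is p_2/q_2 = 17/3.
The closest fraction with denominator <= 7 is either p_2/q_2 or the intermediate fraction (k*p_2 + p_1)/(k*q_2 + q_1) with the largest k >= 1 whose denominator stays <= 7; these approach x as k grows, and every other convergent or intermediate fraction in range is farther away.
Largest k: floor((7 - q_1)/q_2) = floor((7 - 1)/3) = 2.
That gives (2*17 + 6)/(2*3 + 1) = 40/7.
Compare the errors: |x - 17/3| = |91*3 - 17*16|/(16*3) = 1/48, and |x - 40/7| = |91*7 - 40*16|/(16*7) = 3/112.
Cross-multiplying, 1*112 = 112 < 144 = 3*48, so 1/48 is smaller: the convergent 17/3 is closer to x than 40/7.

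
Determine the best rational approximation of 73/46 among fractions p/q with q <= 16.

19/12

Expand x = 73/46 as a continued fraction with the Euclidean algorithm:
  73 = 1*46 + 27, so a_0 = 1.
  46 = 1*27 + 19, so a_1 = 1.
  27 = 1*19 + 8, so a_2 = 1.
  19 = 2*8 + 3, so a_3 = 2.
  8 = 2*3 + 2, so a_4 = 2.
  3 = 1*2 + 1, so a_5 = 1.
  2 = 2*1 + 0, so a_6 = 2.
so x = [1; 1, 1, 2, 2, 1, 2].
Convergents (p_i = a_i*p_{i-1} + p_{i-2}, q_i = a_i*q_{i-1} + q_{i-2} with p_{-2}=0, p_{-1}=1, q_{-2}=1, q_{-1}=0), until the denominator exceeds 16:
  i=0: a_0=1, p_0 = 1*1 + 0 = 1, q_0 = 1*0 + 1 = 1.
  i=1: a_1=1, p_1 = 1*1 + 1 = 2, q_1 = 1*1 + 0 = 1.
  i=2: a_2=1, p_2 = 1*2 + 1 = 3, q_2 = 1*1 + 1 = 2.
  i=3: a_3=2, p_3 = 2*3 + 2 = 8, q_3 = 2*2 + 1 = 5.
  i=4: a_4=2, p_4 = 2*8 + 3 = 19, q_4 = 2*5 + 2 = 12.
  i=5: a_5=1, p_5 = 1*19 + 8 = 27, q_5 = 1*12 + 5 = 17.
q_5 = 17 > 16, so the last convergent with denominator <= 16 is p_4/q_4 = 19/12.
The closest fraction with denominator <= 16 is either p_4/q_4 or the intermediate fraction (k*p_4 + p_3)/(k*q_4 + q_3) with the largest k >= 1 whose denominator stays <= 16; these approach x as k grows, and every other convergent or intermediate fraction in range is farther away.
Largest k: floor((16 - q_3)/q_4) = floor((16 - 5)/12) = 0.
Since k = 0, no intermediate fraction beyond p_4/q_4 has denominator <= 16, so the convergent 19/12 is the closest (its error is |73*12 - 19*46|/(46*12) = 2/552).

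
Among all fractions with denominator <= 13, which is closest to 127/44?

Expand x = 127/44 as a continued fraction with the Euclidean algorithm:
  127 = 2*44 + 39, so a_0 = 2.
  44 = 1*39 + 5, so a_1 = 1.
  39 = 7*5 + 4, so a_2 = 7.
  5 = 1*4 + 1, so a_3 = 1.
  4 = 4*1 + 0, so a_4 = 4.
so x = [2; 1, 7, 1, 4].
Convergents (p_i = a_i*p_{i-1} + p_{i-2}, q_i = a_i*q_{i-1} + q_{i-2} with p_{-2}=0, p_{-1}=1, q_{-2}=1, q_{-1}=0), until the denominator exceeds 13:
  i=0: a_0=2, p_0 = 2*1 + 0 = 2, q_0 = 2*0 + 1 = 1.
  i=1: a_1=1, p_1 = 1*2 + 1 = 3, q_1 = 1*1 + 0 = 1.
  i=2: a_2=7, p_2 = 7*3 + 2 = 23, q_2 = 7*1 + 1 = 8.
  i=3: a_3=1, p_3 = 1*23 + 3 = 26, q_3 = 1*8 + 1 = 9.
  i=4: a_4=4, p_4 = 4*26 + 23 = 127, q_4 = 4*9 + 8 = 44.
q_4 = 44 > 13, so the last convergent with denominator <= 13 is p_3/q_3 = 26/9.
The closest fraction with denominator <= 13 is either p_3/q_3 or the intermediate fraction (k*p_3 + p_2)/(k*q_3 + q_2) with the largest k >= 1 whose denominator stays <= 13; these approach x as k grows, and every other convergent or intermediate fraction in range is farther away.
Largest k: floor((13 - q_2)/q_3) = floor((13 - 8)/9) = 0.
Since k = 0, no intermediate fraction beyond p_3/q_3 has denominator <= 13, so the convergent 26/9 is the closest (its error is |127*9 - 26*44|/(44*9) = 1/396).

26/9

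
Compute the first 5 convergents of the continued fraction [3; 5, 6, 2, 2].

Using the convergent recurrence p_i = a_i*p_{i-1} + p_{i-2}, q_i = a_i*q_{i-1} + q_{i-2} with p_{-2}=0, p_{-1}=1, q_{-2}=1, q_{-1}=0:
  i=0: a_0=3, p_0 = 3*1 + 0 = 3, q_0 = 3*0 + 1 = 1.
  i=1: a_1=5, p_1 = 5*3 + 1 = 16, q_1 = 5*1 + 0 = 5.
  i=2: a_2=6, p_2 = 6*16 + 3 = 99, q_2 = 6*5 + 1 = 31.
  i=3: a_3=2, p_3 = 2*99 + 16 = 214, q_3 = 2*31 + 5 = 67.
  i=4: a_4=2, p_4 = 2*214 + 99 = 527, q_4 = 2*67 + 31 = 165.

3/1, 16/5, 99/31, 214/67, 527/165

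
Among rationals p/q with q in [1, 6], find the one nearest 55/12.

23/5

Expand x = 55/12 as a continued fraction with the Euclidean algorithm:
  55 = 4*12 + 7, so a_0 = 4.
  12 = 1*7 + 5, so a_1 = 1.
  7 = 1*5 + 2, so a_2 = 1.
  5 = 2*2 + 1, so a_3 = 2.
  2 = 2*1 + 0, so a_4 = 2.
so x = [4; 1, 1, 2, 2].
Convergents (p_i = a_i*p_{i-1} + p_{i-2}, q_i = a_i*q_{i-1} + q_{i-2} with p_{-2}=0, p_{-1}=1, q_{-2}=1, q_{-1}=0), until the denominator exceeds 6:
  i=0: a_0=4, p_0 = 4*1 + 0 = 4, q_0 = 4*0 + 1 = 1.
  i=1: a_1=1, p_1 = 1*4 + 1 = 5, q_1 = 1*1 + 0 = 1.
  i=2: a_2=1, p_2 = 1*5 + 4 = 9, q_2 = 1*1 + 1 = 2.
  i=3: a_3=2, p_3 = 2*9 + 5 = 23, q_3 = 2*2 + 1 = 5.
  i=4: a_4=2, p_4 = 2*23 + 9 = 55, q_4 = 2*5 + 2 = 12.
q_4 = 12 > 6, so the last convergent with denominator <= 6 is p_3/q_3 = 23/5.
The closest fraction with denominator <= 6 is either p_3/q_3 or the intermediate fraction (k*p_3 + p_2)/(k*q_3 + q_2) with the largest k >= 1 whose denominator stays <= 6; these approach x as k grows, and every other convergent or intermediate fraction in range is farther away.
Largest k: floor((6 - q_2)/q_3) = floor((6 - 2)/5) = 0.
Since k = 0, no intermediate fraction beyond p_3/q_3 has denominator <= 6, so the convergent 23/5 is the closest (its error is |55*5 - 23*12|/(12*5) = 1/60).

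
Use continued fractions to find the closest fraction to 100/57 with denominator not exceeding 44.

Expand x = 100/57 as a continued fraction with the Euclidean algorithm:
  100 = 1*57 + 43, so a_0 = 1.
  57 = 1*43 + 14, so a_1 = 1.
  43 = 3*14 + 1, so a_2 = 3.
  14 = 14*1 + 0, so a_3 = 14.
so x = [1; 1, 3, 14].
Convergents (p_i = a_i*p_{i-1} + p_{i-2}, q_i = a_i*q_{i-1} + q_{i-2} with p_{-2}=0, p_{-1}=1, q_{-2}=1, q_{-1}=0), until the denominator exceeds 44:
  i=0: a_0=1, p_0 = 1*1 + 0 = 1, q_0 = 1*0 + 1 = 1.
  i=1: a_1=1, p_1 = 1*1 + 1 = 2, q_1 = 1*1 + 0 = 1.
  i=2: a_2=3, p_2 = 3*2 + 1 = 7, q_2 = 3*1 + 1 = 4.
  i=3: a_3=14, p_3 = 14*7 + 2 = 100, q_3 = 14*4 + 1 = 57.
q_3 = 57 > 44, so the last convergent with denominator <= 44 is p_2/q_2 = 7/4.
The closest fraction with denominator <= 44 is either p_2/q_2 or the intermediate fraction (k*p_2 + p_1)/(k*q_2 + q_1) with the largest k >= 1 whose denominator stays <= 44; these approach x as k grows, and every other convergent or intermediate fraction in range is farther away.
Largest k: floor((44 - q_1)/q_2) = floor((44 - 1)/4) = 10.
That gives (10*7 + 2)/(10*4 + 1) = 72/41.
Compare the errors: |x - 7/4| = |100*4 - 7*57|/(57*4) = 1/228, and |x - 72/41| = |100*41 - 72*57|/(57*41) = 4/2337.
Cross-multiplying, 4*228 = 912 < 2337 = 1*2337, so 4/2337 is smaller: the intermediate fraction 72/41 is closer to x than 7/4.

72/41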